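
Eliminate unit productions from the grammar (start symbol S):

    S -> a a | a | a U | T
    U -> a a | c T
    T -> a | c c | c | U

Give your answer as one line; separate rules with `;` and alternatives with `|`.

Unit pairs: S ⇒* {T, U}; T ⇒* {U}.
For every A with A ⇒* B via unit rules, add B's non-unit alternatives to A; then delete every rule of the form X → Y.

S -> a a | c T | a | a U | c c | c; U -> a a | c T; T -> a a | c T | a | c c | c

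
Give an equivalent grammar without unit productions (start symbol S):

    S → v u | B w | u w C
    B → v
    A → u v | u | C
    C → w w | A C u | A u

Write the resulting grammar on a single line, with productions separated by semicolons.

Unit pairs: A ⇒* {C}.
Replace each nonterminal's rules with the union of the non-unit rules of every nonterminal it unit-derives.

S → v u | B w | u w C; B → v; A → w w | A C u | A u | u v | u; C → w w | A C u | A u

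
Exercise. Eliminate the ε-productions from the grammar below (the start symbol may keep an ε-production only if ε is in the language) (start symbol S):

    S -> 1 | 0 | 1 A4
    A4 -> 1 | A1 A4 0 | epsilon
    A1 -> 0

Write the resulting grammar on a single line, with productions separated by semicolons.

S -> 1 | 0 | 1 A4; A4 -> 1 | A1 A4 0 | A1 0; A1 -> 0

The nullable symbols are {A4}.
ε ∉ L(G), so no ε-production is kept.
For each production, add variants omitting each subset of nullable occurrences: A4 → A1 A4 0 gives A1 A4 0 | A1 0.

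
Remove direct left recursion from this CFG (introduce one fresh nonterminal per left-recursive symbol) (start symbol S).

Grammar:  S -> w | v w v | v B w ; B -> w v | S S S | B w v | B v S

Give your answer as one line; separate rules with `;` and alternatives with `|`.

S -> w | v w v | v B w; B -> w v B' | S S S B'; B' -> w v B' | v S B' | ε

B is directly left-recursive.
For B: α = {w v, v S}, β = {w v, S S S}. Rewrite as B → β B' and B' → α B' | ε.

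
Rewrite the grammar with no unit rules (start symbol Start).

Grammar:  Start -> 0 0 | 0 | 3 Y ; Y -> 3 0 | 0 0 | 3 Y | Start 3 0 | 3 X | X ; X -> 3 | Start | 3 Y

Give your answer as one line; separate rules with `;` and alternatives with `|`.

Unit pairs: X ⇒* {Start}; Y ⇒* {Start, X}.
For each unit pair (A, B), copy every non-unit production of B to A, then drop all unit productions.

Start -> 0 0 | 0 | 3 Y; Y -> 0 0 | 0 | 3 Y | 3 | 3 0 | Start 3 0 | 3 X; X -> 0 0 | 0 | 3 Y | 3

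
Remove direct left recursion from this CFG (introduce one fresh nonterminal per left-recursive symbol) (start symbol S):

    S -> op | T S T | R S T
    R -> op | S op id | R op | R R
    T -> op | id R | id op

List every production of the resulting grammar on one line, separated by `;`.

S -> op | T S T | R S T; R -> op R' | S op id R'; T -> op | id R | id op; R' -> op R' | R R' | ε

Directly left-recursive nonterminal: R.
For R: α = {op, R}, β = {op, S op id}. Rewrite as R → β R' and R' → α R' | ε.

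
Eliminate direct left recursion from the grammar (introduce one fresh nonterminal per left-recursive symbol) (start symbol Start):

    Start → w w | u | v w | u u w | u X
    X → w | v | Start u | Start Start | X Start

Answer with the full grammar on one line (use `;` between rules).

Left recursion appears on X.
For X: α = {Start}, β = {w, v, Start u, Start Start}. Rewrite as X → β X1 and X1 → α X1 | ε.

Start → w w | u | v w | u u w | u X; X → w X1 | v X1 | Start u X1 | Start Start X1; X1 → Start X1 | ε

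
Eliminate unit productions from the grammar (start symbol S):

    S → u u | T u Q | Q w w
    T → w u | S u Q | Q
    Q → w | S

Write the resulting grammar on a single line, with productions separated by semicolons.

Unit pairs: Q ⇒* {S}; T ⇒* {Q, S}.
Replace each nonterminal's rules with the union of the non-unit rules of every nonterminal it unit-derives.

S → u u | T u Q | Q w w; T → u u | T u Q | Q w w | w | w u | S u Q; Q → u u | T u Q | Q w w | w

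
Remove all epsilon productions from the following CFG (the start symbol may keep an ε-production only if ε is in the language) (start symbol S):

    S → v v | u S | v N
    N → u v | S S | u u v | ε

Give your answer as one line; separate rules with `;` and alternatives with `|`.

Nullable set = {N}.
ε ∉ L(G), so no ε-production is kept.
Expand every rule over subsets of its nullable positions: S → v N gives v N | v.

S → v v | u S | v N | v; N → u v | S S | u u v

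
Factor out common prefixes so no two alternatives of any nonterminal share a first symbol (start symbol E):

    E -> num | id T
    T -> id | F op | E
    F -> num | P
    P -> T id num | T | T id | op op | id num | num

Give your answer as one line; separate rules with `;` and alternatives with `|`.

P has alternatives sharing prefix 'T': factor to P → T P' with P' → id num | ε | id.
P' has alternatives sharing prefix 'id': factor to P' → id P'' with P'' → num | ε.

E -> num | id T; T -> id | F op | E; F -> num | P; P -> op op | id num | num | T P'; P' -> ε | id P''; P'' -> num | ε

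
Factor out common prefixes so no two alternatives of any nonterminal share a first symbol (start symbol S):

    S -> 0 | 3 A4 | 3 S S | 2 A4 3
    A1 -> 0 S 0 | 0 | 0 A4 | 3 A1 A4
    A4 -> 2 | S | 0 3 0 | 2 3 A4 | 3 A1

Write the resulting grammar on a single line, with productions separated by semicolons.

S -> 0 | 2 A4 3 | 3 S'; A1 -> 3 A1 A4 | 0 A1'; A4 -> S | 0 3 0 | 3 A1 | 2 A4'; S' -> A4 | S S; A1' -> S 0 | ε | A4; A4' -> ε | 3 A4

S has alternatives sharing prefix '3': factor to S → 3 S' with S' → A4 | S S.
A1 has alternatives sharing prefix '0': factor to A1 → 0 A1' with A1' → S 0 | ε | A4.
A4 has alternatives sharing prefix '2': factor to A4 → 2 A4' with A4' → ε | 3 A4.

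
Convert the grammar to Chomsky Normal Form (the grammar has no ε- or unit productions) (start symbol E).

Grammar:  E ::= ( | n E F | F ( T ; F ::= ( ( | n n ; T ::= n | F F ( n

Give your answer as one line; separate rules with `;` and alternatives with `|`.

Introduce a nonterminal for each terminal appearing in a rule of length ≥ 2: X1 → n, X2 → (.
Binarize each right-hand side of length ≥ 3 by chaining fresh nonterminals (Y1, Y2, …): affected rules were E → X1 E F; E → F X2 T; T → F F X2 X1.

E ::= ( | X1 Y1 | F Y2; F ::= X2 X2 | X1 X1; T ::= n | F Y3; X1 ::= n; X2 ::= (; Y1 ::= E F; Y2 ::= X2 T; Y3 ::= F Y4; Y4 ::= X2 X1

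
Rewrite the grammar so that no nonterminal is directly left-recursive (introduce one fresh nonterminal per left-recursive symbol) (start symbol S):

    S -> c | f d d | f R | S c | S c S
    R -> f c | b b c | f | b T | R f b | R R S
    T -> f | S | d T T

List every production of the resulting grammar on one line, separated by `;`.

S -> c S' | f d d S' | f R S'; R -> f c R' | b b c R' | f R' | b T R'; T -> f | S | d T T; S' -> c S' | c S S' | epsilon; R' -> f b R' | R S R' | epsilon

Directly left-recursive nonterminals: S, R.
For S: α = {c, c S}, β = {c, f d d, f R}. Rewrite as S → β S' and S' → α S' | ε.
For R: α = {f b, R S}, β = {f c, b b c, f, b T}. Rewrite as R → β R' and R' → α R' | ε.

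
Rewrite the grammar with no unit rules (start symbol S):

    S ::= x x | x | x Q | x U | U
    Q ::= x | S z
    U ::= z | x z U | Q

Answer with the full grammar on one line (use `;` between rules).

Unit pairs: S ⇒* {Q, U}; U ⇒* {Q}.
Replace each nonterminal's rules with the union of the non-unit rules of every nonterminal it unit-derives.

S ::= z | x z U | x x | x | x Q | x U | S z; Q ::= x | S z; U ::= z | x z U | x | S z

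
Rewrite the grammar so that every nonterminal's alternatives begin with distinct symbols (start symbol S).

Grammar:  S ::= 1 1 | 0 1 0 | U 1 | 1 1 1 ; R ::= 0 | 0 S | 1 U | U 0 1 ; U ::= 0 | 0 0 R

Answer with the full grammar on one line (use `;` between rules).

S ::= 0 1 0 | U 1 | 1 1 S'; R ::= 1 U | U 0 1 | 0 R'; U ::= 0 U'; S' ::= ε | 1; R' ::= ε | S; U' ::= ε | 0 R

S has alternatives sharing prefix '1 1': factor to S → 1 1 S' with S' → ε | 1.
R has alternatives sharing prefix '0': factor to R → 0 R' with R' → ε | S.
U has alternatives sharing prefix '0': factor to U → 0 U' with U' → ε | 0 R.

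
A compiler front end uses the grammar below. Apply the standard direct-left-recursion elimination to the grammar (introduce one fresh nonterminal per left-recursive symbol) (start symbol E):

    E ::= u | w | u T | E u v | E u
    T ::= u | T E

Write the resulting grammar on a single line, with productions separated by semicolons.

E, T are directly left-recursive.
For E: α = {u v, u}, β = {u, w, u T}. Rewrite as E → β E' and E' → α E' | ε.
For T: α = {E}, β = {u}. Rewrite as T → β T' and T' → α T' | ε.

E ::= u E' | w E' | u T E'; T ::= u T'; E' ::= u v E' | u E' | epsilon; T' ::= E T' | epsilon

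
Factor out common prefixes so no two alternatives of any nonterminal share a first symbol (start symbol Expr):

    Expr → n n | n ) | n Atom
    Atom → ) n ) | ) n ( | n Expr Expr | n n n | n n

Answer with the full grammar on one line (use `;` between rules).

Expr → n Expr1; Atom → n Atom1 | ) n Atom2; Expr1 → n | ) | Atom; Atom1 → Expr Expr | n Atom11; Atom2 → ) | (; Atom11 → n | eps

Expr has alternatives sharing prefix 'n': factor to Expr → n Expr1 with Expr1 → n | ) | Atom.
Atom has alternatives sharing prefix 'n': factor to Atom → n Atom1 with Atom1 → Expr Expr | n n | n.
Atom has alternatives sharing prefix ') n': factor to Atom → ) n Atom2 with Atom2 → ) | (.
Atom1 has alternatives sharing prefix 'n': factor to Atom1 → n Atom11 with Atom11 → n | ε.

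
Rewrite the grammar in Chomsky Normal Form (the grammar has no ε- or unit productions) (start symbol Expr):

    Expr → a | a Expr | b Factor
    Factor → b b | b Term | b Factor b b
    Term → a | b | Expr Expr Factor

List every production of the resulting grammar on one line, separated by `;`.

Introduce a nonterminal for each terminal appearing in a rule of length ≥ 2: X1 → a, X2 → b.
Binarize each right-hand side of length ≥ 3 by chaining fresh nonterminals (Y1, Y2, …): affected rules were Factor → X2 Factor X2 X2; Term → Expr Expr Factor.

Expr → a | X1 Expr | X2 Factor; Factor → X2 X2 | X2 Term | X2 Y1; Term → a | b | Expr Y3; X1 → a; X2 → b; Y1 → Factor Y2; Y2 → X2 X2; Y3 → Expr Factor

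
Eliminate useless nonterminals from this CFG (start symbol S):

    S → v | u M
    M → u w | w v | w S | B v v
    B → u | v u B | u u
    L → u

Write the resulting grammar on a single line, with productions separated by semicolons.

Generating nonterminals: {B, L, M, S}.
Reachable from S after that: {B, M, S}.
Removed useless symbols: {L} and every production mentioning them.

S → v | u M; M → u w | w v | w S | B v v; B → u | v u B | u u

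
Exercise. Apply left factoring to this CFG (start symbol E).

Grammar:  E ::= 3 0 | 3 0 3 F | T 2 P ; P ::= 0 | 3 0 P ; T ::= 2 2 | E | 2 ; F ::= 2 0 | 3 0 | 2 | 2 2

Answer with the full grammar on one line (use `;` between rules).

E ::= T 2 P | 3 0 E'; P ::= 0 | 3 0 P; T ::= E | 2 T'; F ::= 3 0 | 2 F'; E' ::= ε | 3 F; T' ::= 2 | ε; F' ::= 0 | ε | 2

E has alternatives sharing prefix '3 0': factor to E → 3 0 E' with E' → ε | 3 F.
T has alternatives sharing prefix '2': factor to T → 2 T' with T' → 2 | ε.
F has alternatives sharing prefix '2': factor to F → 2 F' with F' → 0 | ε | 2.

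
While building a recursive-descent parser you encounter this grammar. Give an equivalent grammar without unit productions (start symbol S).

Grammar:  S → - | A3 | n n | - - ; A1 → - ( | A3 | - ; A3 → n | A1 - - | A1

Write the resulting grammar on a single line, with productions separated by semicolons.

S → - ( | - | n n | - - | n | A1 - -; A1 → - ( | - | n | A1 - -; A3 → - ( | - | n | A1 - -

Unit pairs: A1 ⇒* {A3}; A3 ⇒* {A1}; S ⇒* {A1, A3}.
For every A with A ⇒* B via unit rules, add B's non-unit alternatives to A; then delete every rule of the form X → Y.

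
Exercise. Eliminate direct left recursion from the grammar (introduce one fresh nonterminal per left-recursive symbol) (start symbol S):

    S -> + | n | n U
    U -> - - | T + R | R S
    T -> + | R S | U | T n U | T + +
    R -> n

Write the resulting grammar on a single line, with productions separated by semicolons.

S -> + | n | n U; U -> - - | T + R | R S; T -> + T' | R S T' | U T'; R -> n; T' -> n U T' | + + T' | ε

T is directly left-recursive.
For T: α = {n U, + +}, β = {+, R S, U}. Rewrite as T → β T' and T' → α T' | ε.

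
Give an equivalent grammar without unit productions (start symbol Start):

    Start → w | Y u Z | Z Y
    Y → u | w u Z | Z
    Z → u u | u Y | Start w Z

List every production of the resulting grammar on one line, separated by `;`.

Start → w | Y u Z | Z Y; Y → u u | u Y | Start w Z | u | w u Z; Z → u u | u Y | Start w Z

Unit pairs: Y ⇒* {Z}.
For every A with A ⇒* B via unit rules, add B's non-unit alternatives to A; then delete every rule of the form X → Y.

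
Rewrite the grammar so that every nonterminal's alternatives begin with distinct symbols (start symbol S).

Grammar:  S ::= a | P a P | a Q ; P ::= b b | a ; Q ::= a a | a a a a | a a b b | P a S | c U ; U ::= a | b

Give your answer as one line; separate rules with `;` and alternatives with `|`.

S has alternatives sharing prefix 'a': factor to S → a S' with S' → ε | Q.
Q has alternatives sharing prefix 'a a': factor to Q → a a Q' with Q' → ε | a a | b b.

S ::= P a P | a S'; P ::= b b | a; Q ::= P a S | c U | a a Q'; U ::= a | b; S' ::= epsilon | Q; Q' ::= epsilon | a a | b b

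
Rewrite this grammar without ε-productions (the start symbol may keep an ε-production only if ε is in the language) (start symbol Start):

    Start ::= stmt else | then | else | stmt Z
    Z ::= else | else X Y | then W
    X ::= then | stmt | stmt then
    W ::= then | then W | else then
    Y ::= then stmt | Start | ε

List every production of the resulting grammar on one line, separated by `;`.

Start ::= stmt else | then | else | stmt Z; Z ::= else | else X Y | else X | then W; X ::= then | stmt | stmt then; W ::= then | then W | else then; Y ::= then stmt | Start

The nullable symbols are {Y}.
ε ∉ L(G), so no ε-production is kept.
For each production, add variants omitting each subset of nullable occurrences: Z → else X Y gives else X Y | else X.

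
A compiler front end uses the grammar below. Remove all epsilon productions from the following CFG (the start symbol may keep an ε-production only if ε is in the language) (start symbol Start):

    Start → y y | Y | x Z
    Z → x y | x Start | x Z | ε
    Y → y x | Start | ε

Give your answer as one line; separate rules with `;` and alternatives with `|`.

Start → y y | Y | x Z | x | ε; Z → x y | x Start | x | x Z; Y → y x | Start

Nullable nonterminals: {Start, Y, Z}.
ε ∈ L(G) since Start is nullable, so keep Start → ε.
For each production, add variants omitting each subset of nullable occurrences: Start → x Z gives x Z | x. Z → x Start gives x Start | x.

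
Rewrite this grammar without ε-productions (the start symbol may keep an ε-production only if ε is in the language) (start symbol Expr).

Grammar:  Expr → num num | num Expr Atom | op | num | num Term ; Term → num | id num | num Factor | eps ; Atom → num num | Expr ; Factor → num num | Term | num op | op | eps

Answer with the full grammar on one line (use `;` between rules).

Expr → num num | num Expr Atom | op | num | num Term; Term → num | id num | num Factor; Atom → num num | Expr; Factor → num num | Term | num op | op

Nullable set = {Factor, Term}.
ε ∉ L(G), so no ε-production is kept.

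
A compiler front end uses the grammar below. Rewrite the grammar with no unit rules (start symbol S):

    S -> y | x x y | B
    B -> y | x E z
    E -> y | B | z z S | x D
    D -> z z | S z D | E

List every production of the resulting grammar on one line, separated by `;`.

Unit pairs: D ⇒* {B, E}; E ⇒* {B}; S ⇒* {B}.
For each unit pair (A, B), copy every non-unit production of B to A, then drop all unit productions.

S -> y | x E z | x x y; B -> y | x E z; E -> y | x E z | z z S | x D; D -> y | x E z | z z S | x D | z z | S z D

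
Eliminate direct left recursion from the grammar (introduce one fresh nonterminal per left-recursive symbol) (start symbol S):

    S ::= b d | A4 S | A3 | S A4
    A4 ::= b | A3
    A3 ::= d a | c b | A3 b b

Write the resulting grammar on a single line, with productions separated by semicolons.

S ::= b d S' | A4 S S' | A3 S'; A4 ::= b | A3; A3 ::= d a A3' | c b A3'; S' ::= A4 S' | ε; A3' ::= b b A3' | ε

S, A3 are directly left-recursive.
For S: α = {A4}, β = {b d, A4 S, A3}. Rewrite as S → β S' and S' → α S' | ε.
For A3: α = {b b}, β = {d a, c b}. Rewrite as A3 → β A3' and A3' → α A3' | ε.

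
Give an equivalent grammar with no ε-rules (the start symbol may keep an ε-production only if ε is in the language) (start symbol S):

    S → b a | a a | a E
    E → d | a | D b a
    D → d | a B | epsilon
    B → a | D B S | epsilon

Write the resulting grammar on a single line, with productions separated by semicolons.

S → b a | a a | a E; E → d | a | D b a | b a; D → d | a B | a; B → a | D B S | D S | B S | S

Nullable set = {B, D}.
ε ∉ L(G), so no ε-production is kept.
For each production, add variants omitting each subset of nullable occurrences: E → D b a gives D b a | b a. D → a B gives a B | a. B → D B S gives D B S | D S | B S | S.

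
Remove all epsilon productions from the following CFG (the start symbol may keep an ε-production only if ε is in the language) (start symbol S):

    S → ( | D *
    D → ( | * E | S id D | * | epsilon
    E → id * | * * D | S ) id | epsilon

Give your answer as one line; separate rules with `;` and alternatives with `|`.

S → ( | D * | *; D → ( | * E | * | S id D | S id; E → id * | * * D | * * | S ) id

The nullable symbols are {D, E}.
ε ∉ L(G), so no ε-production is kept.
Expand every rule over subsets of its nullable positions: S → D * gives D * | *. D → * E gives * E | *. D → S id D gives S id D | S id. E → * * D gives * * D | * *.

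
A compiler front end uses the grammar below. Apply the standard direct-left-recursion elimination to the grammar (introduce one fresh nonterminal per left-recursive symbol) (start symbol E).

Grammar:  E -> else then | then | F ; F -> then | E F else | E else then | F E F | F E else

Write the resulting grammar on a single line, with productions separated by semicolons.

Left recursion appears on F.
For F: α = {E F, E else}, β = {then, E F else, E else then}. Rewrite as F → β F' and F' → α F' | ε.

E -> else then | then | F; F -> then F' | E F else F' | E else then F'; F' -> E F F' | E else F' | ε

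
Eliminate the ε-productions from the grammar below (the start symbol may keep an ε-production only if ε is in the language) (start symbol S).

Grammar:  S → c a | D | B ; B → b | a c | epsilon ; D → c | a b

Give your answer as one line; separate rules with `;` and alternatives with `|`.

Nullable nonterminals: {B, S}.
ε ∈ L(G) since S is nullable, so keep S → ε.

S → c a | D | B | epsilon; B → b | a c; D → c | a b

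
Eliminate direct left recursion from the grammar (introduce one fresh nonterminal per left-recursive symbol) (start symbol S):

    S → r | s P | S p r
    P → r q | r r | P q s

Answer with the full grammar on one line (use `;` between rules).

Directly left-recursive nonterminals: S, P.
For S: α = {p r}, β = {r, s P}. Rewrite as S → β S' and S' → α S' | ε.
For P: α = {q s}, β = {r q, r r}. Rewrite as P → β P' and P' → α P' | ε.

S → r S' | s P S'; P → r q P' | r r P'; S' → p r S' | ε; P' → q s P' | ε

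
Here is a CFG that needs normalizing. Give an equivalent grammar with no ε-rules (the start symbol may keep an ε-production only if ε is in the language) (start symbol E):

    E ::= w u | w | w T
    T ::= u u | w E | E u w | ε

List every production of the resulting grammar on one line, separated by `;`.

The nullable symbols are {T}.
ε ∉ L(G), so no ε-production is kept.

E ::= w u | w | w T; T ::= u u | w E | E u w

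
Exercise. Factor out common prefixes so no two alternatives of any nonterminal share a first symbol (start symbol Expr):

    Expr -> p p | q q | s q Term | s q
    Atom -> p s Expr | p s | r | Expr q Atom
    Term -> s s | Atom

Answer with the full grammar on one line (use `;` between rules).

Expr -> p p | q q | s q Expr1; Atom -> r | Expr q Atom | p s Atom1; Term -> s s | Atom; Expr1 -> Term | ε; Atom1 -> Expr | ε

Expr has alternatives sharing prefix 's q': factor to Expr → s q Expr1 with Expr1 → Term | ε.
Atom has alternatives sharing prefix 'p s': factor to Atom → p s Atom1 with Atom1 → Expr | ε.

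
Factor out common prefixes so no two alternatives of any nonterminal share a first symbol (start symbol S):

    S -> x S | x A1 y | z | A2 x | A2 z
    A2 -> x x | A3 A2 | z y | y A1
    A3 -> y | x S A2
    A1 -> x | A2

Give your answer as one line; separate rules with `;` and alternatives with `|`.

S -> z | x S' | A2 S''; A2 -> x x | A3 A2 | z y | y A1; A3 -> y | x S A2; A1 -> x | A2; S' -> S | A1 y; S'' -> x | z

S has alternatives sharing prefix 'x': factor to S → x S' with S' → S | A1 y.
S has alternatives sharing prefix 'A2': factor to S → A2 S'' with S'' → x | z.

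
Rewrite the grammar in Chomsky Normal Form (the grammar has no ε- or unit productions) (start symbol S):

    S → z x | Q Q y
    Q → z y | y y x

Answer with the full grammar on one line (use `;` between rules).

Introduce a nonterminal for each terminal appearing in a rule of length ≥ 2: X1 → z, X2 → x, X3 → y.
Binarize each right-hand side of length ≥ 3 by chaining fresh nonterminals (Y1, Y2, …): affected rules were S → Q Q X3; Q → X3 X3 X2.

S → X1 X2 | Q Y1; Q → X1 X3 | X3 Y2; X1 → z; X2 → x; X3 → y; Y1 → Q X3; Y2 → X3 X2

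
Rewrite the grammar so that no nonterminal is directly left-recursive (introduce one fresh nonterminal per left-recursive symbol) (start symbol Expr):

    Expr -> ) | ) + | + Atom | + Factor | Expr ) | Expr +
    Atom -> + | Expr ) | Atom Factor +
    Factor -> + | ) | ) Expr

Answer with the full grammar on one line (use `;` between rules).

Expr -> ) Expr1 | ) + Expr1 | + Atom Expr1 | + Factor Expr1; Atom -> + Atom1 | Expr ) Atom1; Factor -> + | ) | ) Expr; Expr1 -> ) Expr1 | + Expr1 | ε; Atom1 -> Factor + Atom1 | ε

Expr, Atom are directly left-recursive.
For Expr: α = {), +}, β = {), ) +, + Atom, + Factor}. Rewrite as Expr → β Expr1 and Expr1 → α Expr1 | ε.
For Atom: α = {Factor +}, β = {+, Expr )}. Rewrite as Atom → β Atom1 and Atom1 → α Atom1 | ε.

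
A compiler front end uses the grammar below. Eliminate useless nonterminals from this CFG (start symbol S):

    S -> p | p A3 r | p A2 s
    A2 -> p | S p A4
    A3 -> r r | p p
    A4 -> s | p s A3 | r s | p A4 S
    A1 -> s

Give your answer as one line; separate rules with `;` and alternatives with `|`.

Generating nonterminals: {A1, A2, A3, A4, S}.
Reachable from S after that: {A2, A3, A4, S}.
Removed useless symbols: {A1} and every production mentioning them.

S -> p | p A3 r | p A2 s; A2 -> p | S p A4; A3 -> r r | p p; A4 -> s | p s A3 | r s | p A4 S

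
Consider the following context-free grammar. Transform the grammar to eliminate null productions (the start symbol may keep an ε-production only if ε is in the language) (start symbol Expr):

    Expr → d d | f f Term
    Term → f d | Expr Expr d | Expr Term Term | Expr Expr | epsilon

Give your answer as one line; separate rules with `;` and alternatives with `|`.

Nullable nonterminals: {Term}.
ε ∉ L(G), so no ε-production is kept.
For each production, add variants omitting each subset of nullable occurrences: Expr → f f Term gives f f Term | f f. Term → Expr Term Term gives Expr Term Term | Expr Term | Expr.

Expr → d d | f f Term | f f; Term → f d | Expr Expr d | Expr Term Term | Expr Term | Expr | Expr Expr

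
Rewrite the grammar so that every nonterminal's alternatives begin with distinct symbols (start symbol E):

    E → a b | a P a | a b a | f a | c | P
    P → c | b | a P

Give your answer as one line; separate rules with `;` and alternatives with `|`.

E → f a | c | P | a E'; P → c | b | a P; E' → P a | b E''; E'' → ε | a

E has alternatives sharing prefix 'a': factor to E → a E' with E' → b | P a | b a.
E' has alternatives sharing prefix 'b': factor to E' → b E'' with E'' → ε | a.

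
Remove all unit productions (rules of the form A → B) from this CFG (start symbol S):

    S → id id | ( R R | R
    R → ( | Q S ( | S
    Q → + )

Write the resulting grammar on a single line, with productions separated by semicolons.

Unit pairs: R ⇒* {S}; S ⇒* {R}.
For each unit pair (A, B), copy every non-unit production of B to A, then drop all unit productions.

S → id id | ( R R | ( | Q S (; R → id id | ( R R | ( | Q S (; Q → + )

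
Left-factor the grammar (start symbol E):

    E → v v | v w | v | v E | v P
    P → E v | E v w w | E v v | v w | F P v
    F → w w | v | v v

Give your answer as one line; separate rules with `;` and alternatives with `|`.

E → v E'; P → v w | F P v | E v P'; F → w w | v F'; E' → v | w | ε | E | P; P' → ε | w w | v; F' → ε | v

E has alternatives sharing prefix 'v': factor to E → v E' with E' → v | w | ε | E | P.
P has alternatives sharing prefix 'E v': factor to P → E v P' with P' → ε | w w | v.
F has alternatives sharing prefix 'v': factor to F → v F' with F' → ε | v.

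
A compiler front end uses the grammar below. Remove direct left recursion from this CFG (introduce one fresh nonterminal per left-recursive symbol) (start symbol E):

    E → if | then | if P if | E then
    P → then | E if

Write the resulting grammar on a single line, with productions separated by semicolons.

E → if E' | then E' | if P if E'; P → then | E if; E' → then E' | ε

Left recursion appears on E.
For E: α = {then}, β = {if, then, if P if}. Rewrite as E → β E' and E' → α E' | ε.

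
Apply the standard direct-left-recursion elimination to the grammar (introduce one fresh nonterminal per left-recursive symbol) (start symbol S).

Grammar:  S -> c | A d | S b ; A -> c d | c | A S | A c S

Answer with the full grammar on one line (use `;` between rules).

S -> c S' | A d S'; A -> c d A' | c A'; S' -> b S' | ε; A' -> S A' | c S A' | ε

Left recursion appears on S, A.
For S: α = {b}, β = {c, A d}. Rewrite as S → β S' and S' → α S' | ε.
For A: α = {S, c S}, β = {c d, c}. Rewrite as A → β A' and A' → α A' | ε.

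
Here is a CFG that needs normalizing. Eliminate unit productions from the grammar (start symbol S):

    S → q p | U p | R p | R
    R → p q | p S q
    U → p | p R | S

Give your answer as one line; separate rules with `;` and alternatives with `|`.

Unit pairs: S ⇒* {R}; U ⇒* {R, S}.
Replace each nonterminal's rules with the union of the non-unit rules of every nonterminal it unit-derives.

S → q p | U p | R p | p q | p S q; R → p q | p S q; U → p | p R | q p | U p | R p | p q | p S q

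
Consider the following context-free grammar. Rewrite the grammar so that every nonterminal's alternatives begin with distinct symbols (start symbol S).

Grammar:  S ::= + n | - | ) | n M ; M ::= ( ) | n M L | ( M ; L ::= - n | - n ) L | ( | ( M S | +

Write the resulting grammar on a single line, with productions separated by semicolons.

M has alternatives sharing prefix '(': factor to M → ( M' with M' → ) | M.
L has alternatives sharing prefix '- n': factor to L → - n L' with L' → ε | ) L.
L has alternatives sharing prefix '(': factor to L → ( L'' with L'' → ε | M S.

S ::= + n | - | ) | n M; M ::= n M L | ( M'; L ::= + | - n L' | ( L''; M' ::= ) | M; L' ::= ε | ) L; L'' ::= ε | M S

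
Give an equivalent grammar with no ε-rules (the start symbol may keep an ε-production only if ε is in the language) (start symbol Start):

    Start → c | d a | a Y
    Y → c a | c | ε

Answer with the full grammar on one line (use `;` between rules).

Start → c | d a | a Y | a; Y → c a | c

Nullable nonterminals: {Y}.
ε ∉ L(G), so no ε-production is kept.
Add the nullable-subset variants: Start → a Y gives a Y | a.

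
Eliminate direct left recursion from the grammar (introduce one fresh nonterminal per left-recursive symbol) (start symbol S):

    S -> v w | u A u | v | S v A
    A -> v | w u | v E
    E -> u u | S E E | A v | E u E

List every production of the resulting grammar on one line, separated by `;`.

Directly left-recursive nonterminals: S, E.
For S: α = {v A}, β = {v w, u A u, v}. Rewrite as S → β S' and S' → α S' | ε.
For E: α = {u E}, β = {u u, S E E, A v}. Rewrite as E → β E' and E' → α E' | ε.

S -> v w S' | u A u S' | v S'; A -> v | w u | v E; E -> u u E' | S E E E' | A v E'; S' -> v A S' | ε; E' -> u E E' | ε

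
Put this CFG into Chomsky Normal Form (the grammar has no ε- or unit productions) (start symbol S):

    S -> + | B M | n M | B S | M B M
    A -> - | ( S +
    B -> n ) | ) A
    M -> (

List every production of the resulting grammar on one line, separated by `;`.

Introduce a nonterminal for each terminal appearing in a rule of length ≥ 2: X1 → n, X2 → (, X3 → +, X4 → ).
Binarize each right-hand side of length ≥ 3 by chaining fresh nonterminals (Y1, Y2, …): affected rules were S → M B M; A → X2 S X3.

S -> + | B M | X1 M | B S | M Y1; A -> - | X2 Y2; B -> X1 X4 | X4 A; M -> (; X1 -> n; X2 -> (; X3 -> +; X4 -> ); Y1 -> B M; Y2 -> S X3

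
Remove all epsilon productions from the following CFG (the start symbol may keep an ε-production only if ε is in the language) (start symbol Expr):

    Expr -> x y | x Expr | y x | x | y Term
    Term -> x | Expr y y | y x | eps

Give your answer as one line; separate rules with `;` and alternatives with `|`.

Expr -> x y | x Expr | y x | x | y Term | y; Term -> x | Expr y y | y x

The nullable symbols are {Term}.
ε ∉ L(G), so no ε-production is kept.
Expand every rule over subsets of its nullable positions: Expr → y Term gives y Term | y.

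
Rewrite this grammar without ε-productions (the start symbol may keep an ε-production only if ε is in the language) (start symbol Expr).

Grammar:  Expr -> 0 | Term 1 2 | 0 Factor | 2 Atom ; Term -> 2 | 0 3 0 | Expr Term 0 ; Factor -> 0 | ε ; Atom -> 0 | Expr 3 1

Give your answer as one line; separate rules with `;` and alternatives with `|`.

The nullable symbols are {Factor}.
ε ∉ L(G), so no ε-production is kept.

Expr -> 0 | Term 1 2 | 0 Factor | 2 Atom; Term -> 2 | 0 3 0 | Expr Term 0; Factor -> 0; Atom -> 0 | Expr 3 1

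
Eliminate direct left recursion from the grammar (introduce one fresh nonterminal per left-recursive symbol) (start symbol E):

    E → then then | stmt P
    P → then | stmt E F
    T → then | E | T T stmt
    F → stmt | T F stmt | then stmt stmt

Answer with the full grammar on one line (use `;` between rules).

Left recursion appears on T.
For T: α = {T stmt}, β = {then, E}. Rewrite as T → β T' and T' → α T' | ε.

E → then then | stmt P; P → then | stmt E F; T → then T' | E T'; F → stmt | T F stmt | then stmt stmt; T' → T stmt T' | epsilon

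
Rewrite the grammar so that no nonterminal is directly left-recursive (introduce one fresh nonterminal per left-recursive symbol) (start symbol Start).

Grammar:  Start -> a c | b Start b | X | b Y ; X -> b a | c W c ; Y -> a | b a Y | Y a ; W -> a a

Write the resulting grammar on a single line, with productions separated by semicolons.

Left recursion appears on Y.
For Y: α = {a}, β = {a, b a Y}. Rewrite as Y → β Y1 and Y1 → α Y1 | ε.

Start -> a c | b Start b | X | b Y; X -> b a | c W c; Y -> a Y1 | b a Y Y1; W -> a a; Y1 -> a Y1 | ε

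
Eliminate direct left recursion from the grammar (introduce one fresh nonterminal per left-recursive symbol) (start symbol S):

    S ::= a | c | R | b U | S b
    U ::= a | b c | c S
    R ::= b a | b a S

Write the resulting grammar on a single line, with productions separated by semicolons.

S ::= a S' | c S' | R S' | b U S'; U ::= a | b c | c S; R ::= b a | b a S; S' ::= b S' | ε

Left recursion appears on S.
For S: α = {b}, β = {a, c, R, b U}. Rewrite as S → β S' and S' → α S' | ε.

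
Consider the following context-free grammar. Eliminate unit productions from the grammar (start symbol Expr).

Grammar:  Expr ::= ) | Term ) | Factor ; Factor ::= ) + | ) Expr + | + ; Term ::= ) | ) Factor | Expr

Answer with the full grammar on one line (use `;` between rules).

Expr ::= ) + | ) Expr + | + | ) | Term ); Factor ::= ) + | ) Expr + | +; Term ::= ) | ) Factor | ) + | ) Expr + | + | Term )

Unit pairs: Expr ⇒* {Factor}; Term ⇒* {Expr, Factor}.
Replace each nonterminal's rules with the union of the non-unit rules of every nonterminal it unit-derives.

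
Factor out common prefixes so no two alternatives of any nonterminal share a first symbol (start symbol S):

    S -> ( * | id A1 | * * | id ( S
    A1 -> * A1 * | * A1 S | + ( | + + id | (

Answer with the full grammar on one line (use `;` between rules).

S has alternatives sharing prefix 'id': factor to S → id S' with S' → A1 | ( S.
A1 has alternatives sharing prefix '* A1': factor to A1 → * A1 A1' with A1' → * | S.
A1 has alternatives sharing prefix '+': factor to A1 → + A1'' with A1'' → ( | + id.

S -> ( * | * * | id S'; A1 -> ( | * A1 A1' | + A1''; S' -> A1 | ( S; A1' -> * | S; A1'' -> ( | + id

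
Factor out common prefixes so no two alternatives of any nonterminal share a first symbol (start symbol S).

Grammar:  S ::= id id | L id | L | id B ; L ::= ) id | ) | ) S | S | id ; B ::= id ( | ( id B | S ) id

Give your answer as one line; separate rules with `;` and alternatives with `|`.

S has alternatives sharing prefix 'id': factor to S → id S' with S' → id | B.
S has alternatives sharing prefix 'L': factor to S → L S'' with S'' → id | ε.
L has alternatives sharing prefix ')': factor to L → ) L' with L' → id | ε | S.

S ::= id S' | L S''; L ::= S | id | ) L'; B ::= id ( | ( id B | S ) id; S' ::= id | B; S'' ::= id | ε; L' ::= id | ε | S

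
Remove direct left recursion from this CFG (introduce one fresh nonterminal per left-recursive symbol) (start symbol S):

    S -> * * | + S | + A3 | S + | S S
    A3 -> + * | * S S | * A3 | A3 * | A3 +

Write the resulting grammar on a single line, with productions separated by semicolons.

S -> * * S' | + S S' | + A3 S'; A3 -> + * A3' | * S S A3' | * A3 A3'; S' -> + S' | S S' | ε; A3' -> * A3' | + A3' | ε

Directly left-recursive nonterminals: S, A3.
For S: α = {+, S}, β = {* *, + S, + A3}. Rewrite as S → β S' and S' → α S' | ε.
For A3: α = {*, +}, β = {+ *, * S S, * A3}. Rewrite as A3 → β A3' and A3' → α A3' | ε.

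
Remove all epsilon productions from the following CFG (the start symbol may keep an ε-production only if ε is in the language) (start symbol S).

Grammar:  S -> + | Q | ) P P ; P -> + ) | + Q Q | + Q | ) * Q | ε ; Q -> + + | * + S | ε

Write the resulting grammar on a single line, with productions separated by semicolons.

The nullable symbols are {P, Q, S}.
ε ∈ L(G) since S is nullable, so keep S → ε.
For each production, add variants omitting each subset of nullable occurrences: S → ) P P gives ) P P | ) P | ). P → + Q Q gives + Q Q | + Q | +. P → ) * Q gives ) * Q | ) *. Q → * + S gives * + S | * +.

S -> + | Q | ) P P | ) P | ) | ε; P -> + ) | + Q Q | + Q | + | ) * Q | ) *; Q -> + + | * + S | * +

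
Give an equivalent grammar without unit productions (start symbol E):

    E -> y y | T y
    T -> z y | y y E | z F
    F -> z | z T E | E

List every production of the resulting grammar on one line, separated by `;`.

Unit pairs: F ⇒* {E}.
For each unit pair (A, B), copy every non-unit production of B to A, then drop all unit productions.

E -> y y | T y; T -> z y | y y E | z F; F -> y y | T y | z | z T E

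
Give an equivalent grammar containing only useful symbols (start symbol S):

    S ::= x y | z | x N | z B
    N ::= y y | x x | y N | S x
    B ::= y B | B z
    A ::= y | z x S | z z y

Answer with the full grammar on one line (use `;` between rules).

Generating nonterminals: {A, N, S}.
Reachable from S after that: {N, S}.
Removed useless symbols: {A, B} and every production mentioning them.

S ::= x y | z | x N; N ::= y y | x x | y N | S x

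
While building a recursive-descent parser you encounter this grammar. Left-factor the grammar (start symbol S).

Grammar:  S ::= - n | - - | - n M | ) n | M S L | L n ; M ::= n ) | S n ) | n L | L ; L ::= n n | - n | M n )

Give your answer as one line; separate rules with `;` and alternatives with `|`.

S ::= ) n | M S L | L n | - S'; M ::= S n ) | L | n M'; L ::= n n | - n | M n ); S' ::= - | n S''; M' ::= ) | L; S'' ::= eps | M

S has alternatives sharing prefix '-': factor to S → - S' with S' → n | - | n M.
M has alternatives sharing prefix 'n': factor to M → n M' with M' → ) | L.
S' has alternatives sharing prefix 'n': factor to S' → n S'' with S'' → ε | M.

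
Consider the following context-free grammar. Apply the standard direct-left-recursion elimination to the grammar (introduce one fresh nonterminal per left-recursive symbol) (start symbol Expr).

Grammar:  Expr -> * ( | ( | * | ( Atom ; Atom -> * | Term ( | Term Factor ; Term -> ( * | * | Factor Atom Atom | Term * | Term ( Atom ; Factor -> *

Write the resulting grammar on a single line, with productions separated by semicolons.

Expr -> * ( | ( | * | ( Atom; Atom -> * | Term ( | Term Factor; Term -> ( * Term1 | * Term1 | Factor Atom Atom Term1; Factor -> *; Term1 -> * Term1 | ( Atom Term1 | ε

Directly left-recursive nonterminal: Term.
For Term: α = {*, ( Atom}, β = {( *, *, Factor Atom Atom}. Rewrite as Term → β Term1 and Term1 → α Term1 | ε.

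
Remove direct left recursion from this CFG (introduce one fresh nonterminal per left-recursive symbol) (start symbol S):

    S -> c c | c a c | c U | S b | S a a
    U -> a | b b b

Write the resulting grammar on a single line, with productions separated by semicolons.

Left recursion appears on S.
For S: α = {b, a a}, β = {c c, c a c, c U}. Rewrite as S → β S' and S' → α S' | ε.

S -> c c S' | c a c S' | c U S'; U -> a | b b b; S' -> b S' | a a S' | ε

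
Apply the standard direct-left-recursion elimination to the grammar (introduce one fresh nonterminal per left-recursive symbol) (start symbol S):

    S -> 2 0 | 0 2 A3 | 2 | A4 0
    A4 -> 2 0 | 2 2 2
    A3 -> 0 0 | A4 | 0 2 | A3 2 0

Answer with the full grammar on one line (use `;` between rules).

S -> 2 0 | 0 2 A3 | 2 | A4 0; A4 -> 2 0 | 2 2 2; A3 -> 0 0 A3' | A4 A3' | 0 2 A3'; A3' -> 2 0 A3' | ε

A3 is directly left-recursive.
For A3: α = {2 0}, β = {0 0, A4, 0 2}. Rewrite as A3 → β A3' and A3' → α A3' | ε.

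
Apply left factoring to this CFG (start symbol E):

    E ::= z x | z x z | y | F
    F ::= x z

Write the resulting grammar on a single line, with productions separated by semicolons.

E ::= y | F | z x E'; F ::= x z; E' ::= ε | z

E has alternatives sharing prefix 'z x': factor to E → z x E' with E' → ε | z.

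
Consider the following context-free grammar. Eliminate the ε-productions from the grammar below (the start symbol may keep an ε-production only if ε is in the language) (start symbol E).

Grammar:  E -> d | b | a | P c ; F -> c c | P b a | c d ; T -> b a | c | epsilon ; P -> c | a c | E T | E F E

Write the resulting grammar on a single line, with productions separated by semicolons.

E -> d | b | a | P c; F -> c c | P b a | c d; T -> b a | c; P -> c | a c | E T | E | E F E

The nullable symbols are {T}.
ε ∉ L(G), so no ε-production is kept.
Add the nullable-subset variants: P → E T gives E T | E.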